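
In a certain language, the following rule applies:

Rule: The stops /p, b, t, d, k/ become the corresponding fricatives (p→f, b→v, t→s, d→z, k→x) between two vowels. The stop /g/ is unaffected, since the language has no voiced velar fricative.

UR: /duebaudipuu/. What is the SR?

duevauzifuu

/b/ is a stop between vowels /e/ and /a/, so it spirantizes to the fricative [v].
/d/ is a stop between vowels /u/ and /i/, so it spirantizes to the fricative [z].
/p/ is a stop between vowels /i/ and /u/, so it spirantizes to the fricative [f].
Surface form: [duevauzifuu].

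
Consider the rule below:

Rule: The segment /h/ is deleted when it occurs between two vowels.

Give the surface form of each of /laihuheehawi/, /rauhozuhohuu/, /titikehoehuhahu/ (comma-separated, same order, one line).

laiueeawi, rauozuouu, titikeoeuau

/laihuheehawi/: /h/ occurs between vowels /i/ and /u/, so it deletes. /h/ occurs between vowels /u/ and /e/, so it deletes. /h/ occurs between vowels /e/ and /a/, so it deletes. → [laiueeawi].
/rauhozuhohuu/: /h/ occurs between vowels /u/ and /o/, so it deletes. /h/ occurs between vowels /u/ and /o/, so it deletes. /h/ occurs between vowels /o/ and /u/, so it deletes. → [rauozuouu].
/titikehoehuhahu/: /h/ occurs between vowels /e/ and /o/, so it deletes. /h/ occurs between vowels /e/ and /u/, so it deletes. /h/ occurs between vowels /u/ and /a/, so it deletes. /h/ occurs between vowels /a/ and /u/, so it deletes. → [titikeoeuau].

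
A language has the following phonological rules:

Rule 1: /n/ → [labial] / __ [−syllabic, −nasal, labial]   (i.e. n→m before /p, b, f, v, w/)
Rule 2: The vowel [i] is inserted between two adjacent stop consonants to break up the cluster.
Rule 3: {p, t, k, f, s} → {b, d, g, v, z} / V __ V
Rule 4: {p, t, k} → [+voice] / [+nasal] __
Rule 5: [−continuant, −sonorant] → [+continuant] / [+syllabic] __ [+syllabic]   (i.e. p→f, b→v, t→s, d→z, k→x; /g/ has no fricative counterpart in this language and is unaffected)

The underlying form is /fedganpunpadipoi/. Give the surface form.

Rule 1 (nasal place assimilation): /n/ precedes the labial consonant /p/, so it assimilates in place to [m]. /n/ precedes the labial consonant /p/, so it assimilates in place to [m]. /fedganpunpadipoi/ → fedgampumpadipoi.
Rule 2 (stop-cluster i-epenthesis): /d/ and /g/ form a stop–stop cluster, so [i] is inserted between them. /fedgampumpadipoi/ → fedigampumpadipoi.
Rule 3 (intervocalic voicing): /p/ is a voiceless obstruent between vowels /i/ and /o/, so it voices to [b]. /fedigampumpadipoi/ → fedigampumpadiboi.
Rule 4 (post-nasal voicing): /p/ is a voiceless stop immediately after the nasal /m/, so it voices to [b]. /p/ is a voiceless stop immediately after the nasal /m/, so it voices to [b]. /fedigampumpadiboi/ → fedigambumbadiboi.
Rule 5 (intervocalic spirantization): /d/ is a stop between vowels /e/ and /i/, so it spirantizes to the fricative [z]. /d/ is a stop between vowels /a/ and /i/, so it spirantizes to the fricative [z]. /b/ is a stop between vowels /i/ and /o/, so it spirantizes to the fricative [v]. /fedigambumbadiboi/ → fezigambumbazivoi.

fezigambumbazivoi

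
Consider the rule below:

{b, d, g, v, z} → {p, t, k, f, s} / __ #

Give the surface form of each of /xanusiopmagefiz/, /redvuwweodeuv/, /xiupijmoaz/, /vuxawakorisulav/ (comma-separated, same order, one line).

/xanusiopmagefiz/: /z/ is a voiced obstruent in word-final position, so it devoices to [s]. → [xanusiopmagefis].
/redvuwweodeuv/: /v/ is a voiced obstruent in word-final position, so it devoices to [f]. → [redvuwweodeuf].
/xiupijmoaz/: /z/ is a voiced obstruent in word-final position, so it devoices to [s]. → [xiupijmoas].
/vuxawakorisulav/: /v/ is a voiced obstruent in word-final position, so it devoices to [f]. → [vuxawakorisulaf].

xanusiopmagefis, redvuwweodeuf, xiupijmoas, vuxawakorisulaf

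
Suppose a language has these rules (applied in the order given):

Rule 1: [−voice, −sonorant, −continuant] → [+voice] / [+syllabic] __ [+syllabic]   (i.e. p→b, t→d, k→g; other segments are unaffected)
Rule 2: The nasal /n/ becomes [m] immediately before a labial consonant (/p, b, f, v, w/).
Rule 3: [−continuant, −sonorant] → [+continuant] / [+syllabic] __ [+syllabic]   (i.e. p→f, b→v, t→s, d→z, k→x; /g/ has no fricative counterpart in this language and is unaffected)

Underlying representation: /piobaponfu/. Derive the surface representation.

piovavomfu

Rule 1 (intervocalic voicing): /p/ is a voiceless stop between vowels /a/ and /o/, so it voices to [b]. /piobaponfu/ → piobabonfu.
Rule 2 (nasal place assimilation): /n/ precedes the labial consonant /f/, so it assimilates in place to [m]. /piobabonfu/ → piobabomfu.
Rule 3 (intervocalic spirantization): /b/ is a stop between vowels /o/ and /a/, so it spirantizes to the fricative [v]. /b/ is a stop between vowels /a/ and /o/, so it spirantizes to the fricative [v]. /piobabomfu/ → piovavomfu.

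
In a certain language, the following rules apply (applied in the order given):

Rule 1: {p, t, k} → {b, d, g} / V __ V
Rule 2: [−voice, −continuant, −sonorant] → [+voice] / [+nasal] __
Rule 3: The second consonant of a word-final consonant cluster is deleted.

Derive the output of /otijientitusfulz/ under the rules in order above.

Rule 1 (intervocalic voicing): /t/ is a voiceless stop between vowels /o/ and /i/, so it voices to [d]. /t/ is a voiceless stop between vowels /i/ and /u/, so it voices to [d]. /otijientitusfulz/ → odijientidusfulz.
Rule 2 (post-nasal voicing): /t/ is a voiceless stop immediately after the nasal /n/, so it voices to [d]. /odijientidusfulz/ → odijiendidusfulz.
Rule 3 (final cluster simplification): /z/ is the second consonant of a word-final cluster /lz/, so it deletes. /odijiendidusfulz/ → odijiendidusful.

odijiendidusful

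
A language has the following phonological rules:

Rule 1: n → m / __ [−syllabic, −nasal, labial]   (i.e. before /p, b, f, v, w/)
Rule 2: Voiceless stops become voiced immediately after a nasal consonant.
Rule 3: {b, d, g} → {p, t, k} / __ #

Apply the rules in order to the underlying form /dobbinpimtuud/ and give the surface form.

Rule 1 (nasal place assimilation): /n/ precedes the labial consonant /p/, so it assimilates in place to [m]. /dobbinpimtuud/ → dobbimpimtuud.
Rule 2 (post-nasal voicing): /p/ is a voiceless stop immediately after the nasal /m/, so it voices to [b]. /t/ is a voiceless stop immediately after the nasal /m/, so it voices to [d]. /dobbimpimtuud/ → dobbimbimduud.
Rule 3 (final devoicing): /d/ is a voiced stop in word-final position, so it devoices to [t]. /dobbimbimduud/ → dobbimbimduut.

dobbimbimduut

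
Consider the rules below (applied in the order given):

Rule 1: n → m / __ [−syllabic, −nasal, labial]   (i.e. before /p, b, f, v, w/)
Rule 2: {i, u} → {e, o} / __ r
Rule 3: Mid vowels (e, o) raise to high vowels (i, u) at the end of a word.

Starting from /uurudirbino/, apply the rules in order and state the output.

uoruderbinu

Rule 1 (nasal place assimilation): no segment meets the environment; /uurudirbino/ is unchanged.
Rule 2 (pre-rhotic lowering): /u/ is a high vowel immediately before /r/, so it lowers to [o]. /i/ is a high vowel immediately before /r/, so it lowers to [e]. /uurudirbino/ → uoruderbino.
Rule 3 (final vowel raising): /o/ is a mid vowel in word-final position, so it raises to [u]. /uoruderbino/ → uoruderbinu.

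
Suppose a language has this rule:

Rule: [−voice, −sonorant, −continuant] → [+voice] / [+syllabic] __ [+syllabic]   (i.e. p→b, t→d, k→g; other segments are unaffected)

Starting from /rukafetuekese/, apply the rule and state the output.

/k/ is a voiceless stop between vowels /u/ and /a/, so it voices to [g].
/t/ is a voiceless stop between vowels /e/ and /u/, so it voices to [d].
/k/ is a voiceless stop between vowels /e/ and /e/, so it voices to [g].
Surface form: [rugafeduegese].

rugafeduegese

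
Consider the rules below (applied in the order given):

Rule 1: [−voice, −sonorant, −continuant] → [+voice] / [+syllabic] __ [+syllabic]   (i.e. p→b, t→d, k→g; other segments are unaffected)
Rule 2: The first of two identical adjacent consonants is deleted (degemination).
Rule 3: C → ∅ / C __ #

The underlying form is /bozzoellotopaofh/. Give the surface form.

bozoelodobaof

Rule 1 (intervocalic voicing): /t/ is a voiceless stop between vowels /o/ and /o/, so it voices to [d]. /p/ is a voiceless stop between vowels /o/ and /a/, so it voices to [b]. /bozzoellotopaofh/ → bozzoellodobaofh.
Rule 2 (degemination): /zz/ is a geminate; the first /z/ deletes. /ll/ is a geminate; the first /l/ deletes. /bozzoellodobaofh/ → bozoelodobaofh.
Rule 3 (final cluster simplification): /h/ is the second consonant of a word-final cluster /fh/, so it deletes. /bozoelodobaofh/ → bozoelodobaof.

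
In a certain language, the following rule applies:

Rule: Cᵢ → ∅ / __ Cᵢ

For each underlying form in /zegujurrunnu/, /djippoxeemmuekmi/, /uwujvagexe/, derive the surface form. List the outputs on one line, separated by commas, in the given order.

zegujurunu, djipoxeemuekmi, uwujvagexe

/zegujurrunnu/: /rr/ is a geminate; the first /r/ deletes. /nn/ is a geminate; the first /n/ deletes. → [zegujurunu].
/djippoxeemmuekmi/: /pp/ is a geminate; the first /p/ deletes. /mm/ is a geminate; the first /m/ deletes. → [djipoxeemuekmi].
/uwujvagexe/: the rule's environment is not met; surfaces unchanged as [uwujvagexe].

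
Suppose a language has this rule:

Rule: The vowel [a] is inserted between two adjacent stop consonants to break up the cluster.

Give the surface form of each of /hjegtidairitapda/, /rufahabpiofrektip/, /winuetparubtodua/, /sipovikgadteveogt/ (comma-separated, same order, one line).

/hjegtidairitapda/: /g/ and /t/ form a stop–stop cluster, so [a] is inserted between them. /p/ and /d/ form a stop–stop cluster, so [a] is inserted between them. → [hjegatidairitapada].
/rufahabpiofrektip/: /b/ and /p/ form a stop–stop cluster, so [a] is inserted between them. /k/ and /t/ form a stop–stop cluster, so [a] is inserted between them. → [rufahabapiofrekatip].
/winuetparubtodua/: /t/ and /p/ form a stop–stop cluster, so [a] is inserted between them. /b/ and /t/ form a stop–stop cluster, so [a] is inserted between them. → [winuetaparubatodua].
/sipovikgadteveogt/: /k/ and /g/ form a stop–stop cluster, so [a] is inserted between them. /d/ and /t/ form a stop–stop cluster, so [a] is inserted between them. /g/ and /t/ form a stop–stop cluster, so [a] is inserted between them. → [sipovikagadateveogat].

hjegatidairitapada, rufahabapiofrekatip, winuetaparubatodua, sipovikagadateveogat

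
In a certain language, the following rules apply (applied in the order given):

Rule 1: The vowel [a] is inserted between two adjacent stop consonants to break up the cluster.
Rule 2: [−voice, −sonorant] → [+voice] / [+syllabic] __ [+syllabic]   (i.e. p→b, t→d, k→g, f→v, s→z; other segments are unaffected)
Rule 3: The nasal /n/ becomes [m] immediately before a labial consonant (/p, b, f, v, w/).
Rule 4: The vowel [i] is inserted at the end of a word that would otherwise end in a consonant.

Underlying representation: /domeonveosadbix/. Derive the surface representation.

domeomveozadabixi

Rule 1 (stop-cluster a-epenthesis): /d/ and /b/ form a stop–stop cluster, so [a] is inserted between them. /domeonveosadbix/ → domeonveosadabix.
Rule 2 (intervocalic voicing): /s/ is a voiceless obstruent between vowels /o/ and /a/, so it voices to [z]. /domeonveosadabix/ → domeonveozadabix.
Rule 3 (nasal place assimilation): /n/ precedes the labial consonant /v/, so it assimilates in place to [m]. /domeonveozadabix/ → domeomveozadabix.
Rule 4 (final i-epenthesis): the form ends in the consonant /x/, so [i] is inserted word-finally. /domeomveozadabix/ → domeomveozadabixi.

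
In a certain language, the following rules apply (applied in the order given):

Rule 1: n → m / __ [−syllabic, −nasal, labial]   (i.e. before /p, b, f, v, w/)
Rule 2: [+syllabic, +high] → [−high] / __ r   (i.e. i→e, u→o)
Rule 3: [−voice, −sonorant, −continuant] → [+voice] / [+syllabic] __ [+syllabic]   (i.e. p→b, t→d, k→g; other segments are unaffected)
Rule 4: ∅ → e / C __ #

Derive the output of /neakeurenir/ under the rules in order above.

neageorenere

Rule 1 (nasal place assimilation): no segment meets the environment; /neakeurenir/ is unchanged.
Rule 2 (pre-rhotic lowering): /u/ is a high vowel immediately before /r/, so it lowers to [o]. /i/ is a high vowel immediately before /r/, so it lowers to [e]. /neakeurenir/ → neakeorener.
Rule 3 (intervocalic voicing): /k/ is a voiceless stop between vowels /a/ and /e/, so it voices to [g]. /neakeorener/ → neageorener.
Rule 4 (final e-epenthesis): the form ends in the consonant /r/, so [e] is inserted word-finally. /neageorener/ → neageorenere.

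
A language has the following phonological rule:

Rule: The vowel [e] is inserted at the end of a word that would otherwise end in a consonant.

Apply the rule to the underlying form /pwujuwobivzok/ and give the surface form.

pwujuwobivzoke

the form ends in the consonant /k/, so [e] is inserted word-finally.
Surface form: [pwujuwobivzoke].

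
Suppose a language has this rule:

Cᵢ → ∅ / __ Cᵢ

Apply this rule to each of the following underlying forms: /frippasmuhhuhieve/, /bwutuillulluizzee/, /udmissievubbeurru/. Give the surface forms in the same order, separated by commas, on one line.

/frippasmuhhuhieve/: /pp/ is a geminate; the first /p/ deletes. /hh/ is a geminate; the first /h/ deletes. → [fripasmuhuhieve].
/bwutuillulluizzee/: /ll/ is a geminate; the first /l/ deletes. /ll/ is a geminate; the first /l/ deletes. /zz/ is a geminate; the first /z/ deletes. → [bwutuiluluizee].
/udmissievubbeurru/: /ss/ is a geminate; the first /s/ deletes. /bb/ is a geminate; the first /b/ deletes. /rr/ is a geminate; the first /r/ deletes. → [udmisievubeuru].

fripasmuhuhieve, bwutuiluluizee, udmisievubeuru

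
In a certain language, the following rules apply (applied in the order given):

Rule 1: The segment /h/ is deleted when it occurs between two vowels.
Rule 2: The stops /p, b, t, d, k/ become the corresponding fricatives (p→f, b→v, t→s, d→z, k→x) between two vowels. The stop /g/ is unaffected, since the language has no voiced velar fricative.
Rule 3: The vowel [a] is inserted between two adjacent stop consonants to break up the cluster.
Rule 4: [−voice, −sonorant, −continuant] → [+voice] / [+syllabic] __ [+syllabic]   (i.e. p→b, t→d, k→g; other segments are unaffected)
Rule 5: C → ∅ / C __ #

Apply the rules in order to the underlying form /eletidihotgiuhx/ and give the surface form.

Rule 1 (intervocalic h-deletion): /h/ occurs between vowels /i/ and /o/, so it deletes. /eletidihotgiuhx/ → eletidiotgiuhx.
Rule 2 (intervocalic spirantization): /t/ is a stop between vowels /e/ and /i/, so it spirantizes to the fricative [s]. /d/ is a stop between vowels /i/ and /i/, so it spirantizes to the fricative [z]. /eletidiotgiuhx/ → elesiziotgiuhx.
Rule 3 (stop-cluster a-epenthesis): /t/ and /g/ form a stop–stop cluster, so [a] is inserted between them. /elesiziotgiuhx/ → elesiziotagiuhx.
Rule 4 (intervocalic voicing): /t/ is a voiceless stop between vowels /o/ and /a/, so it voices to [d]. /elesiziotagiuhx/ → elesiziodagiuhx.
Rule 5 (final cluster simplification): /x/ is the second consonant of a word-final cluster /hx/, so it deletes. /elesiziodagiuhx/ → elesiziodagiuh.

elesiziodagiuh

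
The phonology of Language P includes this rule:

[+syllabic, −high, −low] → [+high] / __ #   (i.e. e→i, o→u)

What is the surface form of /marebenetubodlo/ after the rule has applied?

/o/ is a mid vowel in word-final position, so it raises to [u].
The other instances of /e/, /o/ do not occur in the required environment and remain unchanged.
Surface form: [marebenetubodlu].

marebenetubodlu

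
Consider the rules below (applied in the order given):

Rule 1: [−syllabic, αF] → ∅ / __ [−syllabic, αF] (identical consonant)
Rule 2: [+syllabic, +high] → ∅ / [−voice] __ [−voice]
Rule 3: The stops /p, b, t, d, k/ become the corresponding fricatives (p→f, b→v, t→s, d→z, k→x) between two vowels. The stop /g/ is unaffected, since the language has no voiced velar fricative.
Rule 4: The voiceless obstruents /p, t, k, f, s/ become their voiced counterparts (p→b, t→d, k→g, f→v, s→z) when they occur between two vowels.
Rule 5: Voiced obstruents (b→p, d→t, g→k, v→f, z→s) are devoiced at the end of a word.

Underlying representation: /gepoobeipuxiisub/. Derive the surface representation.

Rule 1 (degemination): no segment meets the environment; /gepoobeipuxiisub/ is unchanged.
Rule 2 (high vowel syncope): /u/ is a high vowel flanked by voiceless consonants /p/ and /x/, so it deletes. /gepoobeipuxiisub/ → gepoobeipxiisub.
Rule 3 (intervocalic spirantization): /p/ is a stop between vowels /e/ and /o/, so it spirantizes to the fricative [f]. /b/ is a stop between vowels /o/ and /e/, so it spirantizes to the fricative [v]. /gepoobeipxiisub/ → gefooveipxiisub.
Rule 4 (intervocalic voicing): /f/ is a voiceless obstruent between vowels /e/ and /o/, so it voices to [v]. /s/ is a voiceless obstruent between vowels /i/ and /u/, so it voices to [z]. /gefooveipxiisub/ → gevooveipxiizub.
Rule 5 (final devoicing): /b/ is a voiced obstruent in word-final position, so it devoices to [p]. /gevooveipxiizub/ → gevooveipxiizup.

gevooveipxiizup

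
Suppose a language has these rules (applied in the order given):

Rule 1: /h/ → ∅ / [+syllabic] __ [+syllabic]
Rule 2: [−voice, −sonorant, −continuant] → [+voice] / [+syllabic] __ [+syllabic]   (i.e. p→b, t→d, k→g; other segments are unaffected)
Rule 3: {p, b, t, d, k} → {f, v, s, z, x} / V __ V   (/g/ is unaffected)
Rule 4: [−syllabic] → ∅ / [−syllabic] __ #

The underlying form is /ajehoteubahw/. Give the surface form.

ajeozeuvah

Rule 1 (intervocalic h-deletion): /h/ occurs between vowels /e/ and /o/, so it deletes. /ajehoteubahw/ → ajeoteubahw.
Rule 2 (intervocalic voicing): /t/ is a voiceless stop between vowels /o/ and /e/, so it voices to [d]. /ajeoteubahw/ → ajeodeubahw.
Rule 3 (intervocalic spirantization): /d/ is a stop between vowels /o/ and /e/, so it spirantizes to the fricative [z]. /b/ is a stop between vowels /u/ and /a/, so it spirantizes to the fricative [v]. /ajeodeubahw/ → ajeozeuvahw.
Rule 4 (final cluster simplification): /w/ is the second consonant of a word-final cluster /hw/, so it deletes. /ajeozeuvahw/ → ajeozeuvah.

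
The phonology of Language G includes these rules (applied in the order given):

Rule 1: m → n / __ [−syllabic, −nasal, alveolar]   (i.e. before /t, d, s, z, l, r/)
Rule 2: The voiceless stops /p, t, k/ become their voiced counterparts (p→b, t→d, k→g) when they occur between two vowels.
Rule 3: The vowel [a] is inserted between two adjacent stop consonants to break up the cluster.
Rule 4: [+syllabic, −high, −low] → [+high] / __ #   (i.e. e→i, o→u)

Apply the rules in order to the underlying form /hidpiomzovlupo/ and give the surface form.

Rule 1 (nasal place assimilation): /m/ precedes the alveolar consonant /z/, so it assimilates in place to [n]. /hidpiomzovlupo/ → hidpionzovlupo.
Rule 2 (intervocalic voicing): /p/ is a voiceless stop between vowels /u/ and /o/, so it voices to [b]. /hidpionzovlupo/ → hidpionzovlubo.
Rule 3 (stop-cluster a-epenthesis): /d/ and /p/ form a stop–stop cluster, so [a] is inserted between them. /hidpionzovlubo/ → hidapionzovlubo.
Rule 4 (final vowel raising): /o/ is a mid vowel in word-final position, so it raises to [u]. /hidapionzovlubo/ → hidapionzovlubu.

hidapionzovlubu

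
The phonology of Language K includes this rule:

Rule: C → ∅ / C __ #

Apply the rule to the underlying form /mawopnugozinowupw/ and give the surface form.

/w/ is the second consonant of a word-final cluster /pw/, so it deletes.
The other instances of /m/, /w/, /p/, /n/, /g/, /z/ do not occur in the required environment and remain unchanged.
Surface form: [mawopnugozinowup].

mawopnugozinowup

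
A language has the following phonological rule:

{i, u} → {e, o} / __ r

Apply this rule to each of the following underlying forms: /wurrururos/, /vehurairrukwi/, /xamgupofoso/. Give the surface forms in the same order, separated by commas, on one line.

worrororos, vehoraerrukwi, xamgupofoso

/wurrururos/: /u/ is a high vowel immediately before /r/, so it lowers to [o]. /u/ is a high vowel immediately before /r/, so it lowers to [o]. /u/ is a high vowel immediately before /r/, so it lowers to [o]. → [worrororos].
/vehurairrukwi/: /u/ is a high vowel immediately before /r/, so it lowers to [o]. /i/ is a high vowel immediately before /r/, so it lowers to [e]. → [vehoraerrukwi].
/xamgupofoso/: the rule's environment is not met; surfaces unchanged as [xamgupofoso].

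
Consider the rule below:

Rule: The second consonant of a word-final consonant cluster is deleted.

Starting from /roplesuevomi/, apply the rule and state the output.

No segment of /roplesuevomi/ meets the structural description of the rule, so the form surfaces unchanged.

roplesuevomi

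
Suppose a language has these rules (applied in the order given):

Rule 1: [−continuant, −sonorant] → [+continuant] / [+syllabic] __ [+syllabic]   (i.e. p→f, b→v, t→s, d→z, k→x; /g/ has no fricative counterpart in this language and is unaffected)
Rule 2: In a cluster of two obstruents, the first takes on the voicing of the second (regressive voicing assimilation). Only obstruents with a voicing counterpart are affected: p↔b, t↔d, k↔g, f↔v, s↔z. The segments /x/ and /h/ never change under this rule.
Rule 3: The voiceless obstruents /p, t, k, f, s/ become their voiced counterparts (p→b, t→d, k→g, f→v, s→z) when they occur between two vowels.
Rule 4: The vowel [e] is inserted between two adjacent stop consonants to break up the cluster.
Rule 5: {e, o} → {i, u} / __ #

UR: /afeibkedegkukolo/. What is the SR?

Rule 1 (intervocalic spirantization): /d/ is a stop between vowels /e/ and /e/, so it spirantizes to the fricative [z]. /k/ is a stop between vowels /u/ and /o/, so it spirantizes to the fricative [x]. /afeibkedegkukolo/ → afeibkezegkuxolo.
Rule 2 (regressive voicing assimilation): /b/ precedes the voiceless obstruent /k/, so it devoices to [p] by assimilation. /g/ precedes the voiceless obstruent /k/, so it devoices to [k] by assimilation. /afeibkezegkuxolo/ → afeipkezekkuxolo.
Rule 3 (intervocalic voicing): /f/ is a voiceless obstruent between vowels /a/ and /e/, so it voices to [v]. /afeipkezekkuxolo/ → aveipkezekkuxolo.
Rule 4 (stop-cluster e-epenthesis): /p/ and /k/ form a stop–stop cluster, so [e] is inserted between them. /k/ and /k/ form a stop–stop cluster, so [e] is inserted between them. /aveipkezekkuxolo/ → aveipekezekekuxolo.
Rule 5 (final vowel raising): /o/ is a mid vowel in word-final position, so it raises to [u]. /aveipekezekekuxolo/ → aveipekezekekuxolu.

aveipekezekekuxolu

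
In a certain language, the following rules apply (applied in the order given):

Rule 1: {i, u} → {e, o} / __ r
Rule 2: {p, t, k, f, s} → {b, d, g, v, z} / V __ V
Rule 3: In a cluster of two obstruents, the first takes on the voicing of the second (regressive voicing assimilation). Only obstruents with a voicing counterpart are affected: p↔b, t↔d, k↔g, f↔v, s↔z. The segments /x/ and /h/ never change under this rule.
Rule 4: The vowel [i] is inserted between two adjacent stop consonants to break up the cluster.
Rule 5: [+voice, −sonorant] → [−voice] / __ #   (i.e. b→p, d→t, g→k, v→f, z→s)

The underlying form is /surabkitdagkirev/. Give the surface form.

sorapikididakikeref

Rule 1 (pre-rhotic lowering): /u/ is a high vowel immediately before /r/, so it lowers to [o]. /i/ is a high vowel immediately before /r/, so it lowers to [e]. /surabkitdagkirev/ → sorabkitdagkerev.
Rule 2 (intervocalic voicing): no segment meets the environment; /sorabkitdagkerev/ is unchanged.
Rule 3 (regressive voicing assimilation): /b/ precedes the voiceless obstruent /k/, so it devoices to [p] by assimilation. /t/ precedes the voiced obstruent /d/, so it voices to [d] by assimilation. /g/ precedes the voiceless obstruent /k/, so it devoices to [k] by assimilation. /sorabkitdagkerev/ → sorapkiddakkerev.
Rule 4 (stop-cluster i-epenthesis): /p/ and /k/ form a stop–stop cluster, so [i] is inserted between them. /d/ and /d/ form a stop–stop cluster, so [i] is inserted between them. /k/ and /k/ form a stop–stop cluster, so [i] is inserted between them. /sorapkiddakkerev/ → sorapikididakikerev.
Rule 5 (final devoicing): /v/ is a voiced obstruent in word-final position, so it devoices to [f]. /sorapikididakikerev/ → sorapikididakikeref.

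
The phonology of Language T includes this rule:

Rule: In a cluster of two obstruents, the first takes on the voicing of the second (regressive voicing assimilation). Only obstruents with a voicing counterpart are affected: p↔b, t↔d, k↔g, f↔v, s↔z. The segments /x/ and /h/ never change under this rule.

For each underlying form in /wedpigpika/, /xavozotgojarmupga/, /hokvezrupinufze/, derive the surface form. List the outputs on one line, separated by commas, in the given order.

/wedpigpika/: /d/ precedes the voiceless obstruent /p/, so it devoices to [t] by assimilation. /g/ precedes the voiceless obstruent /p/, so it devoices to [k] by assimilation. → [wetpikpika].
/xavozotgojarmupga/: /t/ precedes the voiced obstruent /g/, so it voices to [d] by assimilation. /p/ precedes the voiced obstruent /g/, so it voices to [b] by assimilation. → [xavozodgojarmubga].
/hokvezrupinufze/: /k/ precedes the voiced obstruent /v/, so it voices to [g] by assimilation. /f/ precedes the voiced obstruent /z/, so it voices to [v] by assimilation. → [hogvezrupinuvze].

wetpikpika, xavozodgojarmubga, hogvezrupinuvze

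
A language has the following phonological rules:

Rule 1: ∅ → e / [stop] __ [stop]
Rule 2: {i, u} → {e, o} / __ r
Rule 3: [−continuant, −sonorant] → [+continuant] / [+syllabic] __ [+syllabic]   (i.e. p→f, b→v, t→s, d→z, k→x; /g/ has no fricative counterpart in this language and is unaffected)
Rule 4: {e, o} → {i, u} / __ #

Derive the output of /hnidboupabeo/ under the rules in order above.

hnizevoufaveu

Rule 1 (stop-cluster e-epenthesis): /d/ and /b/ form a stop–stop cluster, so [e] is inserted between them. /hnidboupabeo/ → hnideboupabeo.
Rule 2 (pre-rhotic lowering): no segment meets the environment; /hnideboupabeo/ is unchanged.
Rule 3 (intervocalic spirantization): /d/ is a stop between vowels /i/ and /e/, so it spirantizes to the fricative [z]. /b/ is a stop between vowels /e/ and /o/, so it spirantizes to the fricative [v]. /p/ is a stop between vowels /u/ and /a/, so it spirantizes to the fricative [f]. /b/ is a stop between vowels /a/ and /e/, so it spirantizes to the fricative [v]. /hnideboupabeo/ → hnizevoufaveo.
Rule 4 (final vowel raising): /o/ is a mid vowel in word-final position, so it raises to [u]. /hnizevoufaveo/ → hnizevoufaveu.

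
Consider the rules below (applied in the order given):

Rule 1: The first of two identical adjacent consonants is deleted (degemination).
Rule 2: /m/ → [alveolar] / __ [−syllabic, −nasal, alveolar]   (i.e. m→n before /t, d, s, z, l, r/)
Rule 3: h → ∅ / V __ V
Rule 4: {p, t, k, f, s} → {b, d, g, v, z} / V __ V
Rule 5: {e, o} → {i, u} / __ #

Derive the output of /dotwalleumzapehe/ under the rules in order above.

dotwaleunzabei

Rule 1 (degemination): /ll/ is a geminate; the first /l/ deletes. /dotwalleumzapehe/ → dotwaleumzapehe.
Rule 2 (nasal place assimilation): /m/ precedes the alveolar consonant /z/, so it assimilates in place to [n]. /dotwaleumzapehe/ → dotwaleunzapehe.
Rule 3 (intervocalic h-deletion): /h/ occurs between vowels /e/ and /e/, so it deletes. /dotwaleunzapehe/ → dotwaleunzapee.
Rule 4 (intervocalic voicing): /p/ is a voiceless obstruent between vowels /a/ and /e/, so it voices to [b]. /dotwaleunzapee/ → dotwaleunzabee.
Rule 5 (final vowel raising): /e/ is a mid vowel in word-final position, so it raises to [i]. /dotwaleunzabee/ → dotwaleunzabei.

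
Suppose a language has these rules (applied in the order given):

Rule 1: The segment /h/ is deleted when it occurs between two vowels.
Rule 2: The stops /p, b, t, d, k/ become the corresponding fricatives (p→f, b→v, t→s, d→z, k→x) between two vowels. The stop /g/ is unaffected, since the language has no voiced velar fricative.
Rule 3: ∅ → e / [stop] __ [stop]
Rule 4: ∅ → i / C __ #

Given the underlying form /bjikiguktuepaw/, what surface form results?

bjixiguketuefawi

Rule 1 (intervocalic h-deletion): no segment meets the environment; /bjikiguktuepaw/ is unchanged.
Rule 2 (intervocalic spirantization): /k/ is a stop between vowels /i/ and /i/, so it spirantizes to the fricative [x]. /p/ is a stop between vowels /e/ and /a/, so it spirantizes to the fricative [f]. /bjikiguktuepaw/ → bjixiguktuefaw.
Rule 3 (stop-cluster e-epenthesis): /k/ and /t/ form a stop–stop cluster, so [e] is inserted between them. /bjixiguktuefaw/ → bjixiguketuefaw.
Rule 4 (final i-epenthesis): the form ends in the consonant /w/, so [i] is inserted word-finally. /bjixiguketuefaw/ → bjixiguketuefawi.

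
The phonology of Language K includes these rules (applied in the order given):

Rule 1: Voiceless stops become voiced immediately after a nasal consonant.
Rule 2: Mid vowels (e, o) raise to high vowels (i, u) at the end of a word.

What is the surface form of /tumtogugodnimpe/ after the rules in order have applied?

tumdogugodnimbi

Rule 1 (post-nasal voicing): /t/ is a voiceless stop immediately after the nasal /m/, so it voices to [d]. /p/ is a voiceless stop immediately after the nasal /m/, so it voices to [b]. /tumtogugodnimpe/ → tumdogugodnimbe.
Rule 2 (final vowel raising): /e/ is a mid vowel in word-final position, so it raises to [i]. /tumdogugodnimbe/ → tumdogugodnimbi.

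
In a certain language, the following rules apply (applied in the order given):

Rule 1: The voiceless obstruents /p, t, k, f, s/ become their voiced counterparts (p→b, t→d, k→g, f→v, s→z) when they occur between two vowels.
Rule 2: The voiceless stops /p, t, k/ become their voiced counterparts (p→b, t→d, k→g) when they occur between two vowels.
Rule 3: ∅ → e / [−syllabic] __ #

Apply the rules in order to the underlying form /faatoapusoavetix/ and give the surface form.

faadoabuzoavedixe

Rule 1 (intervocalic voicing): /t/ is a voiceless obstruent between vowels /a/ and /o/, so it voices to [d]. /p/ is a voiceless obstruent between vowels /a/ and /u/, so it voices to [b]. /s/ is a voiceless obstruent between vowels /u/ and /o/, so it voices to [z]. /t/ is a voiceless obstruent between vowels /e/ and /i/, so it voices to [d]. /faatoapusoavetix/ → faadoabuzoavedix.
Rule 2 (intervocalic voicing): no segment meets the environment; /faadoabuzoavedix/ is unchanged.
Rule 3 (final e-epenthesis): the form ends in the consonant /x/, so [e] is inserted word-finally. /faadoabuzoavedix/ → faadoabuzoavedixe.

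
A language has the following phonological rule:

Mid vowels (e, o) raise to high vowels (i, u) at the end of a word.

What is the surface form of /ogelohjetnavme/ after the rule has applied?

ogelohjetnavmi

/e/ is a mid vowel in word-final position, so it raises to [i].
The other instances of /o/, /e/ do not occur in the required environment and remain unchanged.
Surface form: [ogelohjetnavmi].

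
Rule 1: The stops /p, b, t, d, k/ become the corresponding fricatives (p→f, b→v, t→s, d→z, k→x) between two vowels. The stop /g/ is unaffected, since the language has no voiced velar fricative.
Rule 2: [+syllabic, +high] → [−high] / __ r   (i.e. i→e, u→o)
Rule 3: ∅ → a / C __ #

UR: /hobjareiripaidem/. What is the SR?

hobjareerifaizema

Rule 1 (intervocalic spirantization): /p/ is a stop between vowels /i/ and /a/, so it spirantizes to the fricative [f]. /d/ is a stop between vowels /i/ and /e/, so it spirantizes to the fricative [z]. /hobjareiripaidem/ → hobjareirifaizem.
Rule 2 (pre-rhotic lowering): /i/ is a high vowel immediately before /r/, so it lowers to [e]. /hobjareirifaizem/ → hobjareerifaizem.
Rule 3 (final a-epenthesis): the form ends in the consonant /m/, so [a] is inserted word-finally. /hobjareerifaizem/ → hobjareerifaizema.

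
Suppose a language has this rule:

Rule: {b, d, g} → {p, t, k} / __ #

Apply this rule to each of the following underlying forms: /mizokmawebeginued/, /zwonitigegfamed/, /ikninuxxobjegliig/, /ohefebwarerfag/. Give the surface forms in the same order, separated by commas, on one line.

/mizokmawebeginued/: /d/ is a voiced stop in word-final position, so it devoices to [t]. → [mizokmawebeginuet].
/zwonitigegfamed/: /d/ is a voiced stop in word-final position, so it devoices to [t]. → [zwonitigegfamet].
/ikninuxxobjegliig/: /g/ is a voiced stop in word-final position, so it devoices to [k]. → [ikninuxxobjegliik].
/ohefebwarerfag/: /g/ is a voiced stop in word-final position, so it devoices to [k]. → [ohefebwarerfak].

mizokmawebeginuet, zwonitigegfamet, ikninuxxobjegliik, ohefebwarerfak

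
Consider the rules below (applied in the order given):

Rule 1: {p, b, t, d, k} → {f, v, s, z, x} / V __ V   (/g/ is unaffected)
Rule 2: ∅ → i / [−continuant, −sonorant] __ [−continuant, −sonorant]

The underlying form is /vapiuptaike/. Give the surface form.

vafiupitaixe

Rule 1 (intervocalic spirantization): /p/ is a stop between vowels /a/ and /i/, so it spirantizes to the fricative [f]. /k/ is a stop between vowels /i/ and /e/, so it spirantizes to the fricative [x]. /vapiuptaike/ → vafiuptaixe.
Rule 2 (stop-cluster i-epenthesis): /p/ and /t/ form a stop–stop cluster, so [i] is inserted between them. /vafiuptaixe/ → vafiupitaixe.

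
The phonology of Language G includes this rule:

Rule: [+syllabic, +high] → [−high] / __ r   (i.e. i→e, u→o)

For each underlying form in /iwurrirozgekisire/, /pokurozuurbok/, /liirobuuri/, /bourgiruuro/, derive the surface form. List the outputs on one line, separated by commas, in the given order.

iworrerozgekisere, pokorozuorbok, lierobuori, boorgeruoro

/iwurrirozgekisire/: /u/ is a high vowel immediately before /r/, so it lowers to [o]. /i/ is a high vowel immediately before /r/, so it lowers to [e]. /i/ is a high vowel immediately before /r/, so it lowers to [e]. → [iworrerozgekisere].
/pokurozuurbok/: /u/ is a high vowel immediately before /r/, so it lowers to [o]. /u/ is a high vowel immediately before /r/, so it lowers to [o]. → [pokorozuorbok].
/liirobuuri/: /i/ is a high vowel immediately before /r/, so it lowers to [e]. /u/ is a high vowel immediately before /r/, so it lowers to [o]. → [lierobuori].
/bourgiruuro/: /u/ is a high vowel immediately before /r/, so it lowers to [o]. /i/ is a high vowel immediately before /r/, so it lowers to [e]. /u/ is a high vowel immediately before /r/, so it lowers to [o]. → [boorgeruoro].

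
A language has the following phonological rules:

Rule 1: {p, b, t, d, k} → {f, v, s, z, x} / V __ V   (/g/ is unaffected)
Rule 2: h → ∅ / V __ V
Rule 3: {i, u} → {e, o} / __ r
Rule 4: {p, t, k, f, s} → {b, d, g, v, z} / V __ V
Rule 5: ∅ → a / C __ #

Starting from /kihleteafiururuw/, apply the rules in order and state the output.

Rule 1 (intervocalic spirantization): /t/ is a stop between vowels /e/ and /e/, so it spirantizes to the fricative [s]. /kihleteafiururuw/ → kihleseafiururuw.
Rule 2 (intervocalic h-deletion): no segment meets the environment; /kihleseafiururuw/ is unchanged.
Rule 3 (pre-rhotic lowering): /u/ is a high vowel immediately before /r/, so it lowers to [o]. /u/ is a high vowel immediately before /r/, so it lowers to [o]. /kihleseafiururuw/ → kihleseafiororuw.
Rule 4 (intervocalic voicing): /s/ is a voiceless obstruent between vowels /e/ and /e/, so it voices to [z]. /f/ is a voiceless obstruent between vowels /a/ and /i/, so it voices to [v]. /kihleseafiororuw/ → kihlezeaviororuw.
Rule 5 (final a-epenthesis): the form ends in the consonant /w/, so [a] is inserted word-finally. /kihlezeaviororuw/ → kihlezeaviororuwa.

kihlezeaviororuwa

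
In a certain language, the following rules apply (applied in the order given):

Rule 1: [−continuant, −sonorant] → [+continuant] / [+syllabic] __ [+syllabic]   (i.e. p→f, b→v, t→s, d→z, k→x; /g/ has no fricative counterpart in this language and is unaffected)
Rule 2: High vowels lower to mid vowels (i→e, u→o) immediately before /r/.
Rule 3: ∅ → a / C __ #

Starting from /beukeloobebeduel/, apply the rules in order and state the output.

Rule 1 (intervocalic spirantization): /k/ is a stop between vowels /u/ and /e/, so it spirantizes to the fricative [x]. /b/ is a stop between vowels /o/ and /e/, so it spirantizes to the fricative [v]. /b/ is a stop between vowels /e/ and /e/, so it spirantizes to the fricative [v]. /d/ is a stop between vowels /e/ and /u/, so it spirantizes to the fricative [z]. /beukeloobebeduel/ → beuxeloovevezuel.
Rule 2 (pre-rhotic lowering): no segment meets the environment; /beuxeloovevezuel/ is unchanged.
Rule 3 (final a-epenthesis): the form ends in the consonant /l/, so [a] is inserted word-finally. /beuxeloovevezuel/ → beuxeloovevezuela.

beuxeloovevezuela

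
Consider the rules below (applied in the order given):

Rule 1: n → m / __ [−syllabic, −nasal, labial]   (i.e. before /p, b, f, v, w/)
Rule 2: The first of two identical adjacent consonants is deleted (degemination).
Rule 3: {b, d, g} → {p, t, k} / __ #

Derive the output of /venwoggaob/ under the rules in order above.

Rule 1 (nasal place assimilation): /n/ precedes the labial consonant /w/, so it assimilates in place to [m]. /venwoggaob/ → vemwoggaob.
Rule 2 (degemination): /gg/ is a geminate; the first /g/ deletes. /vemwoggaob/ → vemwogaob.
Rule 3 (final devoicing): /b/ is a voiced stop in word-final position, so it devoices to [p]. /vemwogaob/ → vemwogaop.

vemwogaop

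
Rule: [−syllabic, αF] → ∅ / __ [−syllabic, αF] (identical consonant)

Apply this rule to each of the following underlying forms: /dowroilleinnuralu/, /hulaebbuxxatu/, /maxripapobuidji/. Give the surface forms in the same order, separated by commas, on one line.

dowroileinuralu, hulaebuxatu, maxripapobuidji

/dowroilleinnuralu/: /ll/ is a geminate; the first /l/ deletes. /nn/ is a geminate; the first /n/ deletes. → [dowroileinuralu].
/hulaebbuxxatu/: /bb/ is a geminate; the first /b/ deletes. /xx/ is a geminate; the first /x/ deletes. → [hulaebuxatu].
/maxripapobuidji/: the rule's environment is not met; surfaces unchanged as [maxripapobuidji].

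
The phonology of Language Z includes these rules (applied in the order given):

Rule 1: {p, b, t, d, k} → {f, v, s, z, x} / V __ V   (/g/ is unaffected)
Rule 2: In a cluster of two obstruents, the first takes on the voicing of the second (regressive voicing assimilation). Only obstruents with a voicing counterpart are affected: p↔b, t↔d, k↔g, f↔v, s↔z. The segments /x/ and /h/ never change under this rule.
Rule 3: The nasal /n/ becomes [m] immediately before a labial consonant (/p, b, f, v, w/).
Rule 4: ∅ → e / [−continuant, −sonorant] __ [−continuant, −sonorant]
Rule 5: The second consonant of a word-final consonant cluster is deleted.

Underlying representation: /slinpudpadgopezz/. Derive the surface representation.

slimputepadegofez

Rule 1 (intervocalic spirantization): /p/ is a stop between vowels /o/ and /e/, so it spirantizes to the fricative [f]. /slinpudpadgopezz/ → slinpudpadgofezz.
Rule 2 (regressive voicing assimilation): /d/ precedes the voiceless obstruent /p/, so it devoices to [t] by assimilation. /slinpudpadgofezz/ → slinputpadgofezz.
Rule 3 (nasal place assimilation): /n/ precedes the labial consonant /p/, so it assimilates in place to [m]. /slinputpadgofezz/ → slimputpadgofezz.
Rule 4 (stop-cluster e-epenthesis): /t/ and /p/ form a stop–stop cluster, so [e] is inserted between them. /d/ and /g/ form a stop–stop cluster, so [e] is inserted between them. /slimputpadgofezz/ → slimputepadegofezz.
Rule 5 (final cluster simplification): /z/ is the second consonant of a word-final cluster /zz/, so it deletes. /slimputepadegofezz/ → slimputepadegofez.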